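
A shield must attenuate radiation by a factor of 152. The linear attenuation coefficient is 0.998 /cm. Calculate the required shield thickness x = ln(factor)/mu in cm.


x = ln(factor) / mu
x = ln(152) / 0.998
x = 5.0339 cm

5.0339


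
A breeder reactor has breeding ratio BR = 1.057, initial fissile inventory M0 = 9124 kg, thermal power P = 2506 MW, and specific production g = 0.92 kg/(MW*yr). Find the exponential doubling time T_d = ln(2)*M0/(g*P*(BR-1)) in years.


Breeding gain G = BR - 1 = 1.057 - 1 = 0.057
Fissile production rate = g * P * G = 0.92 * 2506 * 0.057 = 131.41464 kg/yr
T_d = ln(2) * M0 / (g * P * G)
T_d = ln(2) * 9124 / 131.41464 = 48.125 yr

48.125


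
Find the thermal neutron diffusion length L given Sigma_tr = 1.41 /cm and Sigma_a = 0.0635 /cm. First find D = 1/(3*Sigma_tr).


D = 1 / (3 * Sigma_tr) = 1 / (3 * 1.41) = 0.2364066 cm
L = sqrt(D / Sigma_a)
L = sqrt(0.2364066 / 0.0635)
L = 1.9295 cm

1.9295


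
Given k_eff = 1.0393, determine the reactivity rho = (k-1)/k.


rho = (k_eff - 1) / k_eff
rho = (1.0393 - 1) / 1.0393
rho = 0.037814

0.037814


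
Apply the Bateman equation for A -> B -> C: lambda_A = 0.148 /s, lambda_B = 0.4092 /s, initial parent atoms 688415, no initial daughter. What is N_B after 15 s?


N_B(t) = lambda_A * N_A0 / (lambda_B - lambda_A) * [exp(-lambda_A*t) - exp(-lambda_B*t)]
exp(-0.148*15) = 0.1086091; exp(-0.4092*15) = 0.002159238
N_B = 0.148 * 688415 / (0.4092 - 0.148) * (0.1086091 - 0.002159238)
N_B = 41523

41523


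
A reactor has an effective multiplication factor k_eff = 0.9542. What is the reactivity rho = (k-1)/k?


rho = (k_eff - 1) / k_eff
rho = (0.9542 - 1) / 0.9542
rho = -0.047998

-0.047998


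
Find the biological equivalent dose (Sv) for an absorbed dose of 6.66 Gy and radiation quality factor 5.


H = D * Q
H = 6.66 * 5
H = 33.300 Sv

33.300


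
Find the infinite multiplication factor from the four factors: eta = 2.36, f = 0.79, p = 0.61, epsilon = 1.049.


k_inf = eta * f * p * epsilon
k_inf = 2.36 * 0.79 * 0.61 * 1.049
k_inf = 1.1930

1.1930


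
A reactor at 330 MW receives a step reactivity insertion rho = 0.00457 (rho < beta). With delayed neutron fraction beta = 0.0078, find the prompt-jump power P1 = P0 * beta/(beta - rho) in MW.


P1/P0 = beta / (beta - rho)
P1/P0 = 0.0078 / (0.0078 - 0.00457) = 2.414861
P1 = 330 * 2.414861 = 796.90 MW

796.90


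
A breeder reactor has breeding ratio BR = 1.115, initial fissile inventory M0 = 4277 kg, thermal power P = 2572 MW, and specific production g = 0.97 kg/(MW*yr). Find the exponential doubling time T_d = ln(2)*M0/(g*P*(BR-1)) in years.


Breeding gain G = BR - 1 = 1.115 - 1 = 0.115
Fissile production rate = g * P * G = 0.97 * 2572 * 0.115 = 286.9066 kg/yr
T_d = ln(2) * M0 / (g * P * G)
T_d = ln(2) * 4277 / 286.9066 = 10.333 yr

10.333


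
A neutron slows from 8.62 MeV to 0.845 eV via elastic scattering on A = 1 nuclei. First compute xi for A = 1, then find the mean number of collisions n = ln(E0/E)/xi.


xi = 1 + (A-1)^2/(2A)*ln((A-1)/(A+1)) = 1 (for A = 1)
n = ln(E0/E) / xi
n = ln(8.62e6 / 0.845) / 1
n = ln(1.020118e+07) / 1 = 16.138

16.138


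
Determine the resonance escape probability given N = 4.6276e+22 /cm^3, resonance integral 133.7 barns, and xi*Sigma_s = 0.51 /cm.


p = exp(-N * I * 1e-24 / (xi*Sigma_s))
p = exp(-4.6276e+22 * 133.7 * 1e-24 / 0.51)
p = 5.3867e-06

5.3867e-06


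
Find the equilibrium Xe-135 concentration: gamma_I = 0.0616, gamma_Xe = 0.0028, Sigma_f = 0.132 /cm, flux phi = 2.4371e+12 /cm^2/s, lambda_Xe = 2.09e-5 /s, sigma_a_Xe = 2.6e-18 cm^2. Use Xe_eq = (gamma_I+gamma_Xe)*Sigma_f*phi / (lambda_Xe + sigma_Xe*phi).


Xe_eq = (gamma_I + gamma_Xe) * Sigma_f * phi / (lambda_Xe + sigma_Xe * phi)
Numerator = (0.0616 + 0.0028) * 0.132 * 2.4371e+12 = 2.071730e+10
Denominator = 2.09e-5 + 2.6e-18 * 2.4371e+12 = 2.723646e-05
Xe_eq = 2.071730e+10 / 2.723646e-05 = 7.6065e+14 /cm^3

7.6065e+14


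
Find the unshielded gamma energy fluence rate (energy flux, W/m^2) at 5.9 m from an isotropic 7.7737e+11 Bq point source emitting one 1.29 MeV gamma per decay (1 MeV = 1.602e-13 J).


psi = A * E * 1.602e-13 / (4*pi*r^2)
psi = 7.7737e+11 * 1.29 * 1.602e-13 / (4*pi*5.9^2)
psi = 3.6725e-04 W/m^2

3.6725e-04


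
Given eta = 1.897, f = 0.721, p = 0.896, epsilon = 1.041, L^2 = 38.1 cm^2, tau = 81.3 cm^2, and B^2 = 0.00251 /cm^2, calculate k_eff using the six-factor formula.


k_inf = eta*f*p*eps = 1.897*0.721*0.896*1.041 = 1.275738
P_TNL = 1/(1 + L^2*B^2) = 1/(1 + 38.1*0.00251) = 0.9127161
P_FNL = exp(-B^2*tau) = exp(-0.00251*81.3) = 0.8154110
k_eff = k_inf * P_TNL * P_FNL = 1.275738 * 0.9127161 * 0.8154110
k_eff = 0.94945

0.94945


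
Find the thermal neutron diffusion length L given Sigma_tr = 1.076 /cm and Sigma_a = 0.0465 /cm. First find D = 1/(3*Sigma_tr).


D = 1 / (3 * Sigma_tr) = 1 / (3 * 1.076) = 0.3097893 cm
L = sqrt(D / Sigma_a)
L = sqrt(0.3097893 / 0.0465)
L = 2.5811 cm

2.5811


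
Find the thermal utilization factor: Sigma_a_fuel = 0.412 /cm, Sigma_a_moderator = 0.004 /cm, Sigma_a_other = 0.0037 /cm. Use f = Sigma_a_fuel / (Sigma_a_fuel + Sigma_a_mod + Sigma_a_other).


f = Sigma_a_fuel / (Sigma_a_fuel + Sigma_a_mod + Sigma_a_other)
f = 0.412 / (0.412 + 0.004 + 0.0037)
f = 0.98165

0.98165


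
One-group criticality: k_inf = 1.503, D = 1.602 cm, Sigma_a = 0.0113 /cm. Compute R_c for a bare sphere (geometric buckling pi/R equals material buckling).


L^2 = D / Sigma_a = 1.602 / 0.0113 = 141.7699 cm^2
B_m^2 = (k_inf - 1) / L^2 = (1.503 - 1) / 141.7699 = 0.003548003 /cm^2
For a bare sphere: B_g = pi/R, so R_c = pi / sqrt(B_m^2)
R_c = pi / sqrt(0.003548003) = 52.742 cm

52.742


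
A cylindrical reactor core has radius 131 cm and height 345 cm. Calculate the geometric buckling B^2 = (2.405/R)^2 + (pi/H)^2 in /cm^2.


B^2 = (2.405/R)^2 + (pi/H)^2
B^2 = (2.405/131)^2 + (pi/345)^2
B^2 = 4.1997e-04 /cm^2

4.1997e-04


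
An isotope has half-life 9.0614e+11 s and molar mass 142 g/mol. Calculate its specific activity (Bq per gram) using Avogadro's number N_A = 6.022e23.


lambda = ln(2) / t_half = ln(2) / 9.0614e+11 = 7.649449e-13 /s
SA = lambda * N_A / M
SA = 7.649449e-13 * 6.022e23 / 142
SA = 3.2440e+09 Bq/g

3.2440e+09


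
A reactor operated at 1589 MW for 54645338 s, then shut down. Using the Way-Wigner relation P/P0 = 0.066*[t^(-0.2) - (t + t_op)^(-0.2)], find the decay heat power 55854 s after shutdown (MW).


P/P0 = 0.066 * [t^(-0.2) - (t + t_op)^(-0.2)]
P/P0 = 0.066 * [55854^(-0.2) - (55854 + 54645338)^(-0.2)]
P/P0 = 0.066 * [0.1123542 - 0.02834005] = 0.005544934
P = 1589 * 0.005544934 = 8.8109 MW

8.8109


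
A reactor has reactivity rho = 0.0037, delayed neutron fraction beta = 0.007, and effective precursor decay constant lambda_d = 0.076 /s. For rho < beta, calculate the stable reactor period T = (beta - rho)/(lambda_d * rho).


T = (beta - rho) / (lambda_d * rho)
T = (0.007 - 0.0037) / (0.076 * 0.0037)
T = 11.735 s

11.735


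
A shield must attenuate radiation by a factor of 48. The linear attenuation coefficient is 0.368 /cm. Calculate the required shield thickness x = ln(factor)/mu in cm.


x = ln(factor) / mu
x = ln(48) / 0.368
x = 10.520 cm

10.520


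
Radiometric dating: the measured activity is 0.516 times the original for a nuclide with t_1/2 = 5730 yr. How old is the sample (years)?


lambda = ln(2) / t_half = ln(2) / 5730 = 1.209681e-04 /yr
t = -ln(A/A0) / lambda
t = -ln(0.516) / 1.209681e-04
t = 5469.6 yr

5469.6


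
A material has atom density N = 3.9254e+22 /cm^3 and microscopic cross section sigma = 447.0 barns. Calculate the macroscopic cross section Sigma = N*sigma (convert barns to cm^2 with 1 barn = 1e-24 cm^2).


Sigma = N * sigma_barns * 1e-24
Sigma = 3.9254e+22 * 447.0 * 1e-24
Sigma = 17.547 /cm

17.547


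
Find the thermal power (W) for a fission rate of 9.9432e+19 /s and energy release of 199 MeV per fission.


P = fission_rate * E_MeV * 1.602e-13
P = 9.9432e+19 * 199 * 1.602e-13
P = 3.1699e+09 W

3.1699e+09


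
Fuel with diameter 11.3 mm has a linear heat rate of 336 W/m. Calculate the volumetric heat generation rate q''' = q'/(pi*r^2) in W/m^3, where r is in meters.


r = D / 2 / 1000 = 11.3 / 2 / 1000 = 0.00565 m
q''' = q' / (pi * r^2)
q''' = 336 / (pi * 0.00565^2)
q''' = 3.3504e+06 W/m^3

3.3504e+06


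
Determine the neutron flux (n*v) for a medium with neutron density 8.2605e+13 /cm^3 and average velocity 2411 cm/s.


phi = n * v
phi = 8.2605e+13 * 2411
phi = 1.9916e+17 /cm^2/s

1.9916e+17


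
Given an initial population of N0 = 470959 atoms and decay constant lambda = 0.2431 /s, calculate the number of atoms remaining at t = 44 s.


N = N0 * exp(-lambda * t)
N = 470959 * exp(-0.2431 * 44)
N = 10.656

10.656


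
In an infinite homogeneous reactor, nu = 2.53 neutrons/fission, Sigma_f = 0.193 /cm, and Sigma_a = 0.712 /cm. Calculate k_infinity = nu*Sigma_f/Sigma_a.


k_inf = nu * Sigma_f / Sigma_a
k_inf = 2.53 * 0.193 / 0.712
k_inf = 0.68580

0.68580


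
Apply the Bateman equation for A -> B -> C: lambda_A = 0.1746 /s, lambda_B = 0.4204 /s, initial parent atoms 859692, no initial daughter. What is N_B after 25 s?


N_B(t) = lambda_A * N_A0 / (lambda_B - lambda_A) * [exp(-lambda_A*t) - exp(-lambda_B*t)]
exp(-0.1746*25) = 0.01271466; exp(-0.4204*25) = 2.726246e-05
N_B = 0.1746 * 859692 / (0.4204 - 0.1746) * (0.01271466 - 2.726246e-05)
N_B = 7747.8

7747.8


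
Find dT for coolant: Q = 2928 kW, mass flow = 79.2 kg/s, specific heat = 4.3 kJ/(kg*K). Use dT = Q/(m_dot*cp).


dT = Q / (m_dot * cp)
dT = 2928 / (79.2 * 4.3)
dT = 8.5976 C

8.5976


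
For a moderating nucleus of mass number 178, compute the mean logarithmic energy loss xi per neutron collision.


xi = 1 + (A-1)^2/(2A) * ln((A-1)/(A+1))
xi = 1 + (178-1)^2/(2*178) * ln((178-1)/(178 +1))
xi = 0.011194

0.011194


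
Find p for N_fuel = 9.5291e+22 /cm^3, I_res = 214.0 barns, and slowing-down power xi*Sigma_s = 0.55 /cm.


p = exp(-N * I * 1e-24 / (xi*Sigma_s))
p = exp(-9.5291e+22 * 214.0 * 1e-24 / 0.55)
p = 7.9018e-17

7.9018e-17


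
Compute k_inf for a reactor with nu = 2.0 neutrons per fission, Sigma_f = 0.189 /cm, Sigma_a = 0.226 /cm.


k_inf = nu * Sigma_f / Sigma_a
k_inf = 2.0 * 0.189 / 0.226
k_inf = 1.6726

1.6726


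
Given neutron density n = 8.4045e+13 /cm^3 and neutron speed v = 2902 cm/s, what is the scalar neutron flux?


phi = n * v
phi = 8.4045e+13 * 2902
phi = 2.4390e+17 /cm^2/s

2.4390e+17


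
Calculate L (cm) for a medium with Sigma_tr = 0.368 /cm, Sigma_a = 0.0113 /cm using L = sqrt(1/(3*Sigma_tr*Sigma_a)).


D = 1 / (3 * Sigma_tr) = 1 / (3 * 0.368) = 0.9057971 cm
L = sqrt(D / Sigma_a)
L = sqrt(0.9057971 / 0.0113)
L = 8.9532 cm

8.9532


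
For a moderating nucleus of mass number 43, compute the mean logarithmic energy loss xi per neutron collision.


xi = 1 + (A-1)^2/(2A) * ln((A-1)/(A+1))
xi = 1 + (43-1)^2/(2*43) * ln((43-1)/(43 +1))
xi = 0.045799

0.045799


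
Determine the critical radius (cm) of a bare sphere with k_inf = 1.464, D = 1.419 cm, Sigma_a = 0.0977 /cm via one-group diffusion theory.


L^2 = D / Sigma_a = 1.419 / 0.0977 = 14.52405 cm^2
B_m^2 = (k_inf - 1) / L^2 = (1.464 - 1) / 14.52405 = 0.03194701 /cm^2
For a bare sphere: B_g = pi/R, so R_c = pi / sqrt(B_m^2)
R_c = pi / sqrt(0.03194701) = 17.577 cm

17.577


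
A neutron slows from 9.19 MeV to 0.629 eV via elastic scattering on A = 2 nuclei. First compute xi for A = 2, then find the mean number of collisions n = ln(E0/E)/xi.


xi = 1 + (A-1)^2/(2A)*ln((A-1)/(A+1)) = 0.7253469 (for A = 2)
n = ln(E0/E) / xi
n = ln(9.19e6 / 0.629) / 0.7253469
n = ln(1.461049e+07) / 0.7253469 = 22.744

22.744


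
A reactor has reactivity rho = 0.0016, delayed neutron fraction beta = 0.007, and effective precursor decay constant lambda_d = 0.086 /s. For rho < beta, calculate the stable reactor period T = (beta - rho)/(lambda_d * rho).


T = (beta - rho) / (lambda_d * rho)
T = (0.007 - 0.0016) / (0.086 * 0.0016)
T = 39.244 s

39.244


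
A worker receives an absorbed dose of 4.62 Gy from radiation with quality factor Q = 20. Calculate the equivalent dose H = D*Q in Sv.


H = D * Q
H = 4.62 * 20
H = 92.400 Sv

92.400


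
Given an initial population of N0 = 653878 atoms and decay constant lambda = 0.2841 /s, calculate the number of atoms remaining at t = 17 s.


N = N0 * exp(-lambda * t)
N = 653878 * exp(-0.2841 * 17)
N = 5223.8

5223.8


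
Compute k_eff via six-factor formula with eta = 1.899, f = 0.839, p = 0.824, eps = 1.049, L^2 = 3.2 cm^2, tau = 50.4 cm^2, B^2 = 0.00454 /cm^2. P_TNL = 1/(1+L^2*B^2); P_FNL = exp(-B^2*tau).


k_inf = eta*f*p*eps = 1.899*0.839*0.824*1.049 = 1.377177
P_TNL = 1/(1 + L^2*B^2) = 1/(1 + 3.2*0.00454) = 0.9856800
P_FNL = exp(-B^2*tau) = exp(-0.00454*50.4) = 0.7954749
k_eff = k_inf * P_TNL * P_FNL = 1.377177 * 0.9856800 * 0.7954749
k_eff = 1.0798

1.0798


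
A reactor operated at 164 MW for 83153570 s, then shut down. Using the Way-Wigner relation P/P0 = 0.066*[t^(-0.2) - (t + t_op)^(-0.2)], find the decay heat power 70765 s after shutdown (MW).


P/P0 = 0.066 * [t^(-0.2) - (t + t_op)^(-0.2)]
P/P0 = 0.066 * [70765^(-0.2) - (70765 + 83153570)^(-0.2)]
P/P0 = 0.066 * [0.1071609 - 0.02605853] = 0.005352756
P = 164 * 0.005352756 = 0.87785 MW

0.87785


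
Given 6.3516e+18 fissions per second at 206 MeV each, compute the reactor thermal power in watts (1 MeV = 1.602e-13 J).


P = fission_rate * E_MeV * 1.602e-13
P = 6.3516e+18 * 206 * 1.602e-13
P = 2.0961e+08 W

2.0961e+08


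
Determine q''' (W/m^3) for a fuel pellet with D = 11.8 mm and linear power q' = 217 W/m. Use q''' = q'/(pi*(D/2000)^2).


r = D / 2 / 1000 = 11.8 / 2 / 1000 = 0.0059 m
q''' = q' / (pi * r^2)
q''' = 217 / (pi * 0.0059^2)
q''' = 1.9843e+06 W/m^3

1.9843e+06


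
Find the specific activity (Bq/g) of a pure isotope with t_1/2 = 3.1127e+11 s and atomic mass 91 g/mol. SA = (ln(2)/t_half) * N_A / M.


lambda = ln(2) / t_half = ln(2) / 3.1127e+11 = 2.226836e-12 /s
SA = lambda * N_A / M
SA = 2.226836e-12 * 6.022e23 / 91
SA = 1.4736e+10 Bq/g

1.4736e+10


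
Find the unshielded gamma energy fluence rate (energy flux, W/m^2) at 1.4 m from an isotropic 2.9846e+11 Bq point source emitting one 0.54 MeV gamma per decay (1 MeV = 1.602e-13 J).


psi = A * E * 1.602e-13 / (4*pi*r^2)
psi = 2.9846e+11 * 0.54 * 1.602e-13 / (4*pi*1.4^2)
psi = 0.0010483 W/m^2

0.0010483


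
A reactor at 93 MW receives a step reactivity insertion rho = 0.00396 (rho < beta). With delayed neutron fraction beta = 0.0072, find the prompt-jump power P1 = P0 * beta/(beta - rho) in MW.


P1/P0 = beta / (beta - rho)
P1/P0 = 0.0072 / (0.0072 - 0.00396) = 2.222222
P1 = 93 * 2.222222 = 206.67 MW

206.67


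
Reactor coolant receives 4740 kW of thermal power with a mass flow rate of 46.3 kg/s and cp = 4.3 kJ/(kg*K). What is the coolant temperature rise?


dT = Q / (m_dot * cp)
dT = 4740 / (46.3 * 4.3)
dT = 23.808 C

23.808


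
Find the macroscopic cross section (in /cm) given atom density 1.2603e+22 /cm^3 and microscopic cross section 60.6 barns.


Sigma = N * sigma_barns * 1e-24
Sigma = 1.2603e+22 * 60.6 * 1e-24
Sigma = 0.76374 /cm

0.76374


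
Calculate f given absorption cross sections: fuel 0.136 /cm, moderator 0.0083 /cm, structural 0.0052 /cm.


f = Sigma_a_fuel / (Sigma_a_fuel + Sigma_a_mod + Sigma_a_other)
f = 0.136 / (0.136 + 0.0083 + 0.0052)
f = 0.90970

0.90970


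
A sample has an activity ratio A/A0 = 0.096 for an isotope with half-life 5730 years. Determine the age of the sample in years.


lambda = ln(2) / t_half = ln(2) / 5730 = 1.209681e-04 /yr
t = -ln(A/A0) / lambda
t = -ln(0.096) / 1.209681e-04
t = 19372 yr

19372


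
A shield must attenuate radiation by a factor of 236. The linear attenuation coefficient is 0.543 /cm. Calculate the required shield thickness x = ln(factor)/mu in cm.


x = ln(factor) / mu
x = ln(236) / 0.543
x = 10.062 cm

10.062


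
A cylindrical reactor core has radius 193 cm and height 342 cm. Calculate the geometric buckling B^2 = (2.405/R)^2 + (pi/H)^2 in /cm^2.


B^2 = (2.405/R)^2 + (pi/H)^2
B^2 = (2.405/193)^2 + (pi/342)^2
B^2 = 2.3966e-04 /cm^2

2.3966e-04


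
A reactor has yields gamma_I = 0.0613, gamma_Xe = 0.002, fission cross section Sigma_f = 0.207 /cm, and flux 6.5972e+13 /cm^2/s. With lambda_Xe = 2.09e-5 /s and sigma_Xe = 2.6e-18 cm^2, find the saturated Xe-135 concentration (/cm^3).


Xe_eq = (gamma_I + gamma_Xe) * Sigma_f * phi / (lambda_Xe + sigma_Xe * phi)
Numerator = (0.0613 + 0.002) * 0.207 * 6.5972e+13 = 8.644377e+11
Denominator = 2.09e-5 + 2.6e-18 * 6.5972e+13 = 1.924272e-04
Xe_eq = 8.644377e+11 / 1.924272e-04 = 4.4923e+15 /cm^3

4.4923e+15


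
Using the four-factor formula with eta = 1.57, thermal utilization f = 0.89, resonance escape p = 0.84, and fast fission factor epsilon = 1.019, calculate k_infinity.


k_inf = eta * f * p * epsilon
k_inf = 1.57 * 0.89 * 0.84 * 1.019
k_inf = 1.1960

1.1960


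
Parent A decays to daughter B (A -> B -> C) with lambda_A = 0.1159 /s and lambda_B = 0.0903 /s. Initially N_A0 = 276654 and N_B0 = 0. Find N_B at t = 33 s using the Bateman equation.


N_B(t) = lambda_A * N_A0 / (lambda_B - lambda_A) * [exp(-lambda_A*t) - exp(-lambda_B*t)]
exp(-0.1159*33) = 0.02182498; exp(-0.0903*33) = 0.05079791
N_B = 0.1159 * 276654 / (0.0903 - 0.1159) * (0.02182498 - 0.05079791)
N_B = 36289

36289


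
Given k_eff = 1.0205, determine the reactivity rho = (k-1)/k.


rho = (k_eff - 1) / k_eff
rho = (1.0205 - 1) / 1.0205
rho = 0.020088

0.020088


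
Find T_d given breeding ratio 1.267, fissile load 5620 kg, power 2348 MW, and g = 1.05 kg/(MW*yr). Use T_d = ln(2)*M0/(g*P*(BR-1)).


Breeding gain G = BR - 1 = 1.267 - 1 = 0.267
Fissile production rate = g * P * G = 1.05 * 2348 * 0.267 = 658.2618 kg/yr
T_d = ln(2) * M0 / (g * P * G)
T_d = ln(2) * 5620 / 658.2618 = 5.9178 yr

5.9178


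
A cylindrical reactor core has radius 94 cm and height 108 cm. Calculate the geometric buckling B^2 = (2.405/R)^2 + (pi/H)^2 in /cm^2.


B^2 = (2.405/R)^2 + (pi/H)^2
B^2 = (2.405/94)^2 + (pi/108)^2
B^2 = 0.0015008 /cm^2

0.0015008


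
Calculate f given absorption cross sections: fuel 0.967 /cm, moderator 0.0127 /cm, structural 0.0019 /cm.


f = Sigma_a_fuel / (Sigma_a_fuel + Sigma_a_mod + Sigma_a_other)
f = 0.967 / (0.967 + 0.0127 + 0.0019)
f = 0.98513

0.98513


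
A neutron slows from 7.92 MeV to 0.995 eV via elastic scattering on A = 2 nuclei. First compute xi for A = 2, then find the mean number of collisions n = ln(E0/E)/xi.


xi = 1 + (A-1)^2/(2A)*ln((A-1)/(A+1)) = 0.7253469 (for A = 2)
n = ln(E0/E) / xi
n = ln(7.92e6 / 0.995) / 0.7253469
n = ln(7.959799e+06) / 0.7253469 = 21.907

21.907


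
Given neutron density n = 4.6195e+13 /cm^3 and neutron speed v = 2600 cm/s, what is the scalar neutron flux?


phi = n * v
phi = 4.6195e+13 * 2600
phi = 1.2011e+17 /cm^2/s

1.2011e+17


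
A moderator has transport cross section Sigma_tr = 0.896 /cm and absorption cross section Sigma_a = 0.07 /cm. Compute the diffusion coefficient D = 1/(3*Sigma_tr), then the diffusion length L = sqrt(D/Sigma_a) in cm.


D = 1 / (3 * Sigma_tr) = 1 / (3 * 0.896) = 0.3720238 cm
L = sqrt(D / Sigma_a)
L = sqrt(0.3720238 / 0.07)
L = 2.3053 cm

2.3053


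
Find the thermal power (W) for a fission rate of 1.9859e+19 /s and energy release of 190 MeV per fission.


P = fission_rate * E_MeV * 1.602e-13
P = 1.9859e+19 * 190 * 1.602e-13
P = 6.0447e+08 W

6.0447e+08


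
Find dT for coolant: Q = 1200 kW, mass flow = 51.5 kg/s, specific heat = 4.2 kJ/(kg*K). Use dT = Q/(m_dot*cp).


dT = Q / (m_dot * cp)
dT = 1200 / (51.5 * 4.2)
dT = 5.5479 C

5.5479


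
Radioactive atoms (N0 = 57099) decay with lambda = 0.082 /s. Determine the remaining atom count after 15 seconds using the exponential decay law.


N = N0 * exp(-lambda * t)
N = 57099 * exp(-0.082 * 15)
N = 16690

16690


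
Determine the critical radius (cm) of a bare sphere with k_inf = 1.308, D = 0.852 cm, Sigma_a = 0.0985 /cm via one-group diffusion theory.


L^2 = D / Sigma_a = 0.852 / 0.0985 = 8.649746 cm^2
B_m^2 = (k_inf - 1) / L^2 = (1.308 - 1) / 8.649746 = 0.03560798 /cm^2
For a bare sphere: B_g = pi/R, so R_c = pi / sqrt(B_m^2)
R_c = pi / sqrt(0.03560798) = 16.649 cm

16.649


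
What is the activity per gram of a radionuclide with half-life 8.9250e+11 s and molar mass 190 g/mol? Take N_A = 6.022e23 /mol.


lambda = ln(2) / t_half = ln(2) / 8.9250e+11 = 7.766355e-13 /s
SA = lambda * N_A / M
SA = 7.766355e-13 * 6.022e23 / 190
SA = 2.4615e+09 Bq/g

2.4615e+09


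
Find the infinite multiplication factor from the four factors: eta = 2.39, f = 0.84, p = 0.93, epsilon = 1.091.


k_inf = eta * f * p * epsilon
k_inf = 2.39 * 0.84 * 0.93 * 1.091
k_inf = 2.0370

2.0370


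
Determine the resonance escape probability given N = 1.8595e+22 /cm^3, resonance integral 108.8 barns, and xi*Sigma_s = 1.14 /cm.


p = exp(-N * I * 1e-24 / (xi*Sigma_s))
p = exp(-1.8595e+22 * 108.8 * 1e-24 / 1.14)
p = 0.16954

0.16954


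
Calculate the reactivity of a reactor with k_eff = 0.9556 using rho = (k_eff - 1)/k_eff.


rho = (k_eff - 1) / k_eff
rho = (0.9556 - 1) / 0.9556
rho = -0.046463

-0.046463


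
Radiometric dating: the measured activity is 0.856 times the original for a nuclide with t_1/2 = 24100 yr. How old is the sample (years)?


lambda = ln(2) / t_half = ln(2) / 24100 = 2.876129e-05 /yr
t = -ln(A/A0) / lambda
t = -ln(0.856) / 2.876129e-05
t = 5406.0 yr

5406.0


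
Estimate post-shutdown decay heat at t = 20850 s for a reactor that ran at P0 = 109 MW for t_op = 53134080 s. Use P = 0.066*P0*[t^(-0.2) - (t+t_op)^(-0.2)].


P/P0 = 0.066 * [t^(-0.2) - (t + t_op)^(-0.2)]
P/P0 = 0.066 * [20850^(-0.2) - (20850 + 53134080)^(-0.2)]
P/P0 = 0.066 * [0.1368292 - 0.02850305] = 0.007149526
P = 109 * 0.007149526 = 0.77930 MW

0.77930


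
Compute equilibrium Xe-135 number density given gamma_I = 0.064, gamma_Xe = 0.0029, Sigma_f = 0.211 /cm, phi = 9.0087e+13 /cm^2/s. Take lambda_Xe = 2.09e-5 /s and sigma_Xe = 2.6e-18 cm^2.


Xe_eq = (gamma_I + gamma_Xe) * Sigma_f * phi / (lambda_Xe + sigma_Xe * phi)
Numerator = (0.064 + 0.0029) * 0.211 * 9.0087e+13 = 1.271659e+12
Denominator = 2.09e-5 + 2.6e-18 * 9.0087e+13 = 2.551262e-04
Xe_eq = 1.271659e+12 / 2.551262e-04 = 4.9844e+15 /cm^3

4.9844e+15


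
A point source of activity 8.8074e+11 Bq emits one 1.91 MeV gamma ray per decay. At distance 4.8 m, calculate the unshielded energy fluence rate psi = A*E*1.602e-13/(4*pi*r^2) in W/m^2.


psi = A * E * 1.602e-13 / (4*pi*r^2)
psi = 8.8074e+11 * 1.91 * 1.602e-13 / (4*pi*4.8^2)
psi = 9.3079e-04 W/m^2

9.3079e-04


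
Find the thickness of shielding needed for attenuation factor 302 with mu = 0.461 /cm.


x = ln(factor) / mu
x = ln(302) / 0.461
x = 12.387 cm

12.387


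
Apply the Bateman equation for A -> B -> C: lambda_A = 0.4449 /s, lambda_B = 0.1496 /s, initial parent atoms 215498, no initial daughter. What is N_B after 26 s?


N_B(t) = lambda_A * N_A0 / (lambda_B - lambda_A) * [exp(-lambda_A*t) - exp(-lambda_B*t)]
exp(-0.4449*26) = 9.469826e-06; exp(-0.1496*26) = 0.02045353
N_B = 0.4449 * 215498 / (0.1496 - 0.4449) * (9.469826e-06 - 0.02045353)
N_B = 6637.6

6637.6


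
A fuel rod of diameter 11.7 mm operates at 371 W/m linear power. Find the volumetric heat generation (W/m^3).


r = D / 2 / 1000 = 11.7 / 2 / 1000 = 0.00585 m
q''' = q' / (pi * r^2)
q''' = 371 / (pi * 0.00585^2)
q''' = 3.4507e+06 W/m^3

3.4507e+06


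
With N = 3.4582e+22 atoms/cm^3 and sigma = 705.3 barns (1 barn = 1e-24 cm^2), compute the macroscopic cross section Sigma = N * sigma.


Sigma = N * sigma_barns * 1e-24
Sigma = 3.4582e+22 * 705.3 * 1e-24
Sigma = 24.391 /cm

24.391


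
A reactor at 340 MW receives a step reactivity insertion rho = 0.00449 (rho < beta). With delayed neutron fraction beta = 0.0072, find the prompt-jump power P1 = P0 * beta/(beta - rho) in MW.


P1/P0 = beta / (beta - rho)
P1/P0 = 0.0072 / (0.0072 - 0.00449) = 2.656827
P1 = 340 * 2.656827 = 903.32 MW

903.32


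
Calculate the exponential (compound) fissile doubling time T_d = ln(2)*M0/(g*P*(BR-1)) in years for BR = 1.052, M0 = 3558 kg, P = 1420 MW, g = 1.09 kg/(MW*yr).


Breeding gain G = BR - 1 = 1.052 - 1 = 0.052
Fissile production rate = g * P * G = 1.09 * 1420 * 0.052 = 80.4856 kg/yr
T_d = ln(2) * M0 / (g * P * G)
T_d = ln(2) * 3558 / 80.4856 = 30.642 yr

30.642


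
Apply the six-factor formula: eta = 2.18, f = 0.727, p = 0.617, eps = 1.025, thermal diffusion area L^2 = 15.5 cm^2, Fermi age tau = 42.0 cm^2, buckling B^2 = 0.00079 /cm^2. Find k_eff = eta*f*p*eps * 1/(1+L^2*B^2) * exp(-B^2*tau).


k_inf = eta*f*p*eps = 2.18*0.727*0.617*1.025 = 1.002305
P_TNL = 1/(1 + L^2*B^2) = 1/(1 + 15.5*0.00079) = 0.9879031
P_FNL = exp(-B^2*tau) = exp(-0.00079*42.0) = 0.9673644
k_eff = k_inf * P_TNL * P_FNL = 1.002305 * 0.9879031 * 0.9673644
k_eff = 0.95787

0.95787


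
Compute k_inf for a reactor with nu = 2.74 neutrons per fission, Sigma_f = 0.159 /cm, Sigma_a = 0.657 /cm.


k_inf = nu * Sigma_f / Sigma_a
k_inf = 2.74 * 0.159 / 0.657
k_inf = 0.66311

0.66311


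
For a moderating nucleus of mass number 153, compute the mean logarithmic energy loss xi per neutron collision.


xi = 1 + (A-1)^2/(2A) * ln((A-1)/(A+1))
xi = 1 + (153-1)^2/(2*153) * ln((153-1)/(153 +1))
xi = 0.013015

0.013015


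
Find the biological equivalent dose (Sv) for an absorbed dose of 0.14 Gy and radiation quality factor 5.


H = D * Q
H = 0.14 * 5
H = 0.70000 Sv

0.70000


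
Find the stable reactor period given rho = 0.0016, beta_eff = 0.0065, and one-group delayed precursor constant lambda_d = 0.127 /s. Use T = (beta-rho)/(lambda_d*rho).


T = (beta - rho) / (lambda_d * rho)
T = (0.0065 - 0.0016) / (0.127 * 0.0016)
T = 24.114 s

24.114


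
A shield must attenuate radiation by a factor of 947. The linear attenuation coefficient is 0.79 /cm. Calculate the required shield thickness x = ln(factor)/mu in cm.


x = ln(factor) / mu
x = ln(947) / 0.79
x = 8.6751 cm

8.6751


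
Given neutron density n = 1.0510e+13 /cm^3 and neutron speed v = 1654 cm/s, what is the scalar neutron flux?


phi = n * v
phi = 1.0510e+13 * 1654
phi = 1.7384e+16 /cm^2/s

1.7384e+16


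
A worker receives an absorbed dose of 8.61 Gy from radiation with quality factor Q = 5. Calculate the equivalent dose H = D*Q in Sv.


H = D * Q
H = 8.61 * 5
H = 43.050 Sv

43.050


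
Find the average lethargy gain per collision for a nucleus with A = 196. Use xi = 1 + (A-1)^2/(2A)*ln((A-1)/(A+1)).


xi = 1 + (A-1)^2/(2A) * ln((A-1)/(A+1))
xi = 1 + (196-1)^2/(2*196) * ln((196-1)/(196 +1))
xi = 0.010169

0.010169


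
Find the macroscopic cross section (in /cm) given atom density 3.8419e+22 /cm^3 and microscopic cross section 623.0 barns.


Sigma = N * sigma_barns * 1e-24
Sigma = 3.8419e+22 * 623.0 * 1e-24
Sigma = 23.935 /cm

23.935


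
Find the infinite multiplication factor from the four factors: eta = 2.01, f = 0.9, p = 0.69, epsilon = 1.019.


k_inf = eta * f * p * epsilon
k_inf = 2.01 * 0.9 * 0.69 * 1.019
k_inf = 1.2719

1.2719


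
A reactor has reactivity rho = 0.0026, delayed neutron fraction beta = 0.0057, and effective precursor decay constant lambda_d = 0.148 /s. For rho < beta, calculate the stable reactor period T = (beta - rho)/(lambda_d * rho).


T = (beta - rho) / (lambda_d * rho)
T = (0.0057 - 0.0026) / (0.148 * 0.0026)
T = 8.0561 s

8.0561


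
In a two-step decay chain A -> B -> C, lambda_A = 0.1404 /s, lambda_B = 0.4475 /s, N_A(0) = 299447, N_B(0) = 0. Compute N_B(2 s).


N_B(t) = lambda_A * N_A0 / (lambda_B - lambda_A) * [exp(-lambda_A*t) - exp(-lambda_B*t)]
exp(-0.1404*2) = 0.7551794; exp(-0.4475*2) = 0.4086076
N_B = 0.1404 * 299447 / (0.4475 - 0.1404) * (0.7551794 - 0.4086076)
N_B = 47446

47446


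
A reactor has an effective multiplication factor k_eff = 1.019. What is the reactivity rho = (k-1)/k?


rho = (k_eff - 1) / k_eff
rho = (1.019 - 1) / 1.019
rho = 0.018646

0.018646


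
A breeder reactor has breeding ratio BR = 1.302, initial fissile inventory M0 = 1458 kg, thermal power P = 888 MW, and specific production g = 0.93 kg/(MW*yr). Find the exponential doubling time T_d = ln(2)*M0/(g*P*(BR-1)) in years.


Breeding gain G = BR - 1 = 1.302 - 1 = 0.302
Fissile production rate = g * P * G = 0.93 * 888 * 0.302 = 249.40368 kg/yr
T_d = ln(2) * M0 / (g * P * G)
T_d = ln(2) * 1458 / 249.40368 = 4.0521 yr

4.0521


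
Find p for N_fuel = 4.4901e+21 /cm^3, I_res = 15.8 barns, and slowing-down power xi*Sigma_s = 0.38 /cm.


p = exp(-N * I * 1e-24 / (xi*Sigma_s))
p = exp(-4.4901e+21 * 15.8 * 1e-24 / 0.38)
p = 0.82970

0.82970


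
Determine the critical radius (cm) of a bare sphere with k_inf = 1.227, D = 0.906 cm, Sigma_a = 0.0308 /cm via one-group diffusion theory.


L^2 = D / Sigma_a = 0.906 / 0.0308 = 29.41558 cm^2
B_m^2 = (k_inf - 1) / L^2 = (1.227 - 1) / 29.41558 = 0.007716999 /cm^2
For a bare sphere: B_g = pi/R, so R_c = pi / sqrt(B_m^2)
R_c = pi / sqrt(0.007716999) = 35.762 cm

35.762


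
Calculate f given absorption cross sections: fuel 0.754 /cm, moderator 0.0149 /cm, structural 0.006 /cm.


f = Sigma_a_fuel / (Sigma_a_fuel + Sigma_a_mod + Sigma_a_other)
f = 0.754 / (0.754 + 0.0149 + 0.006)
f = 0.97303

0.97303


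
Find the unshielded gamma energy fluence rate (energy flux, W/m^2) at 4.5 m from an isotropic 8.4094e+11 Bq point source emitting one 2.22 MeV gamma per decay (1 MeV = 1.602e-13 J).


psi = A * E * 1.602e-13 / (4*pi*r^2)
psi = 8.4094e+11 * 2.22 * 1.602e-13 / (4*pi*4.5^2)
psi = 0.0011753 W/m^2

0.0011753


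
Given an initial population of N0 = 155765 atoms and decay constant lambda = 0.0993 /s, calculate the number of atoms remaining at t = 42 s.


N = N0 * exp(-lambda * t)
N = 155765 * exp(-0.0993 * 42)
N = 2405.5

2405.5


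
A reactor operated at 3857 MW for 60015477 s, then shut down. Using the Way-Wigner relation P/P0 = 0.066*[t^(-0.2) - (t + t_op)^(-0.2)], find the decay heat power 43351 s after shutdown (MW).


P/P0 = 0.066 * [t^(-0.2) - (t + t_op)^(-0.2)]
P/P0 = 0.066 * [43351^(-0.2) - (43351 + 60015477)^(-0.2)]
P/P0 = 0.066 * [0.1181953 - 0.02781536] = 0.005965076
P = 3857 * 0.005965076 = 23.007 MW

23.007


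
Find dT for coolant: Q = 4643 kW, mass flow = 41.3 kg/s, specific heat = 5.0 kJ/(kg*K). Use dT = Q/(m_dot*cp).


dT = Q / (m_dot * cp)
dT = 4643 / (41.3 * 5.0)
dT = 22.484 C

22.484


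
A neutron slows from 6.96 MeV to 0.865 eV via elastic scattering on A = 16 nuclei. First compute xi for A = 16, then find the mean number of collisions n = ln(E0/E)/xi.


xi = 1 + (A-1)^2/(2A)*ln((A-1)/(A+1)) = 0.1199467 (for A = 16)
n = ln(E0/E) / xi
n = ln(6.96e6 / 0.865) / 0.1199467
n = ln(8.046243e+06) / 0.1199467 = 132.56

132.56


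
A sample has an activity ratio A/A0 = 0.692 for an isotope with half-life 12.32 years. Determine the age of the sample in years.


lambda = ln(2) / t_half = ln(2) / 12.32 = 0.05626195 /yr
t = -ln(A/A0) / lambda
t = -ln(0.692) / 0.05626195
t = 6.5438 yr

6.5438


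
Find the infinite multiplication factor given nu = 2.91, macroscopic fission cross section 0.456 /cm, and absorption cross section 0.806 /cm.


k_inf = nu * Sigma_f / Sigma_a
k_inf = 2.91 * 0.456 / 0.806
k_inf = 1.6464

1.6464


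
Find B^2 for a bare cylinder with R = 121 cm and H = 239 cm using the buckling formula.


B^2 = (2.405/R)^2 + (pi/H)^2
B^2 = (2.405/121)^2 + (pi/239)^2
B^2 = 5.6784e-04 /cm^2

5.6784e-04


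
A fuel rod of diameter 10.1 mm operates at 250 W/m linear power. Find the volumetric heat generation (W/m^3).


r = D / 2 / 1000 = 10.1 / 2 / 1000 = 0.00505 m
q''' = q' / (pi * r^2)
q''' = 250 / (pi * 0.00505^2)
q''' = 3.1204e+06 W/m^3

3.1204e+06


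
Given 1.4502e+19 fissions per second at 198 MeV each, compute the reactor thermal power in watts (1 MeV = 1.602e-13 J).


P = fission_rate * E_MeV * 1.602e-13
P = 1.4502e+19 * 198 * 1.602e-13
P = 4.6000e+08 W

4.6000e+08


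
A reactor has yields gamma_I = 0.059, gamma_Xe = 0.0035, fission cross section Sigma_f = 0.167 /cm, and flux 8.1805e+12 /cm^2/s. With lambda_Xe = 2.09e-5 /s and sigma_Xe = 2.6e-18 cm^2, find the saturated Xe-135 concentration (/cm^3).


Xe_eq = (gamma_I + gamma_Xe) * Sigma_f * phi / (lambda_Xe + sigma_Xe * phi)
Numerator = (0.059 + 0.0035) * 0.167 * 8.1805e+12 = 8.538397e+10
Denominator = 2.09e-5 + 2.6e-18 * 8.1805e+12 = 4.216930e-05
Xe_eq = 8.538397e+10 / 4.216930e-05 = 2.0248e+15 /cm^3

2.0248e+15


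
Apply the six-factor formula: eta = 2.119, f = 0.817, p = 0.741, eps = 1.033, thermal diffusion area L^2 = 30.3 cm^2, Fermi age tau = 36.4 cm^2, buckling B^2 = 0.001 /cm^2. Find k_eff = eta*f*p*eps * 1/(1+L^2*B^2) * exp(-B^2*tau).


k_inf = eta*f*p*eps = 2.119*0.817*0.741*1.033 = 1.325170
P_TNL = 1/(1 + L^2*B^2) = 1/(1 + 30.3*0.001) = 0.9705911
P_FNL = exp(-B^2*tau) = exp(-0.001*36.4) = 0.9642545
k_eff = k_inf * P_TNL * P_FNL = 1.325170 * 0.9705911 * 0.9642545
k_eff = 1.2402

1.2402


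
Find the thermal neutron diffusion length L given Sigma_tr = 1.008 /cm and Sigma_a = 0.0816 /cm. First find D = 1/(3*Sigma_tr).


D = 1 / (3 * Sigma_tr) = 1 / (3 * 1.008) = 0.3306878 cm
L = sqrt(D / Sigma_a)
L = sqrt(0.3306878 / 0.0816)
L = 2.0131 cm

2.0131


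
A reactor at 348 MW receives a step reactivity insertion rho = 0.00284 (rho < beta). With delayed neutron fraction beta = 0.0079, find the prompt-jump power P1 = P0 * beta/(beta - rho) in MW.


P1/P0 = beta / (beta - rho)
P1/P0 = 0.0079 / (0.0079 - 0.00284) = 1.561265
P1 = 348 * 1.561265 = 543.32 MW

543.32


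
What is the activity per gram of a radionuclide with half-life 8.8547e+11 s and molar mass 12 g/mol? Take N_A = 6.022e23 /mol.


lambda = ln(2) / t_half = ln(2) / 8.8547e+11 = 7.828014e-13 /s
SA = lambda * N_A / M
SA = 7.828014e-13 * 6.022e23 / 12
SA = 3.9284e+10 Bq/g

3.9284e+10


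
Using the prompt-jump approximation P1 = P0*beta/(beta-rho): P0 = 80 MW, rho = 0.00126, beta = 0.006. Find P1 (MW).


P1/P0 = beta / (beta - rho)
P1/P0 = 0.006 / (0.006 - 0.00126) = 1.265823
P1 = 80 * 1.265823 = 101.27 MW

101.27


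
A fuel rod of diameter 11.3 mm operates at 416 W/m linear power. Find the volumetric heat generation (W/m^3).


r = D / 2 / 1000 = 11.3 / 2 / 1000 = 0.00565 m
q''' = q' / (pi * r^2)
q''' = 416 / (pi * 0.00565^2)
q''' = 4.1481e+06 W/m^3

4.1481e+06


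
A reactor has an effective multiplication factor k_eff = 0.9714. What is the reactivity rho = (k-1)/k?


rho = (k_eff - 1) / k_eff
rho = (0.9714 - 1) / 0.9714
rho = -0.029442

-0.029442


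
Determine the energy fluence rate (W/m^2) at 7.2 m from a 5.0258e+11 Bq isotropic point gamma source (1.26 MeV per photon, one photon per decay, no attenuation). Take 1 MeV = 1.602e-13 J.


psi = A * E * 1.602e-13 / (4*pi*r^2)
psi = 5.0258e+11 * 1.26 * 1.602e-13 / (4*pi*7.2^2)
psi = 1.5573e-04 W/m^2

1.5573e-04


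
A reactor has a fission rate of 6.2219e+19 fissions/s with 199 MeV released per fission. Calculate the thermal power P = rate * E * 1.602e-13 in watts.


P = fission_rate * E_MeV * 1.602e-13
P = 6.2219e+19 * 199 * 1.602e-13
P = 1.9835e+09 W

1.9835e+09


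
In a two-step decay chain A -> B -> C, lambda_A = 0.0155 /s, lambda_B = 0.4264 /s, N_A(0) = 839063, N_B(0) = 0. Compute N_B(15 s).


N_B(t) = lambda_A * N_A0 / (lambda_B - lambda_A) * [exp(-lambda_A*t) - exp(-lambda_B*t)]
exp(-0.0155*15) = 0.7925497; exp(-0.4264*15) = 0.001668217
N_B = 0.0155 * 839063 / (0.4264 - 0.0155) * (0.7925497 - 0.001668217)
N_B = 25032

25032


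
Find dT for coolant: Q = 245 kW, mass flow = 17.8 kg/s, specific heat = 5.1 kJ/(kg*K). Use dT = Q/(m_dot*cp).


dT = Q / (m_dot * cp)
dT = 245 / (17.8 * 5.1)
dT = 2.6988 C

2.6988


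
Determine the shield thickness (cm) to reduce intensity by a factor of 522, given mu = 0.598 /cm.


x = ln(factor) / mu
x = ln(522) / 0.598
x = 10.464 cm

10.464


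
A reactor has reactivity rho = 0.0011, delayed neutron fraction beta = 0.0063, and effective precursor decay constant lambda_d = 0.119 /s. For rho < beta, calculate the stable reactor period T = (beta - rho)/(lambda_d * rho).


T = (beta - rho) / (lambda_d * rho)
T = (0.0063 - 0.0011) / (0.119 * 0.0011)
T = 39.725 s

39.725


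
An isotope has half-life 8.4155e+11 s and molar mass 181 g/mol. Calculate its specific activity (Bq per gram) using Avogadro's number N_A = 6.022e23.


lambda = ln(2) / t_half = ln(2) / 8.4155e+11 = 8.236554e-13 /s
SA = lambda * N_A / M
SA = 8.236554e-13 * 6.022e23 / 181
SA = 2.7404e+09 Bq/g

2.7404e+09


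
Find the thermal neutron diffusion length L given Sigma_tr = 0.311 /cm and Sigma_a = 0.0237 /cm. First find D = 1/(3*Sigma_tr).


D = 1 / (3 * Sigma_tr) = 1 / (3 * 0.311) = 1.071811 cm
L = sqrt(D / Sigma_a)
L = sqrt(1.071811 / 0.0237)
L = 6.7249 cm

6.7249


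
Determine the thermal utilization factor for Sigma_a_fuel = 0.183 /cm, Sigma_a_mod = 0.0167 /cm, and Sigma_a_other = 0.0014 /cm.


f = Sigma_a_fuel / (Sigma_a_fuel + Sigma_a_mod + Sigma_a_other)
f = 0.183 / (0.183 + 0.0167 + 0.0014)
f = 0.91000

0.91000


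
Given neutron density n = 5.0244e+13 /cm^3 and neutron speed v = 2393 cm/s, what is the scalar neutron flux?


phi = n * v
phi = 5.0244e+13 * 2393
phi = 1.2023e+17 /cm^2/s

1.2023e+17


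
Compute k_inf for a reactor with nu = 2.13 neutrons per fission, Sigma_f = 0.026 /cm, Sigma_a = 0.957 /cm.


k_inf = nu * Sigma_f / Sigma_a
k_inf = 2.13 * 0.026 / 0.957
k_inf = 0.057868

0.057868


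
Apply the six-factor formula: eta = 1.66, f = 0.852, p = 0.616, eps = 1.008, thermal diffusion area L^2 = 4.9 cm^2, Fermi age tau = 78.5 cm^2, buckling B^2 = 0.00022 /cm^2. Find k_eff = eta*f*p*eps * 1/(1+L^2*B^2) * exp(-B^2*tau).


k_inf = eta*f*p*eps = 1.66*0.852*0.616*1.008 = 0.8781909
P_TNL = 1/(1 + L^2*B^2) = 1/(1 + 4.9*0.00022) = 0.9989232
P_FNL = exp(-B^2*tau) = exp(-0.00022*78.5) = 0.9828783
k_eff = k_inf * P_TNL * P_FNL = 0.8781909 * 0.9989232 * 0.9828783
k_eff = 0.86223

0.86223


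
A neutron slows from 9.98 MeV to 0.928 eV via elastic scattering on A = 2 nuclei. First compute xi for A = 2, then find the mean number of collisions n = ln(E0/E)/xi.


xi = 1 + (A-1)^2/(2A)*ln((A-1)/(A+1)) = 0.7253469 (for A = 2)
n = ln(E0/E) / xi
n = ln(9.98e6 / 0.928) / 0.7253469
n = ln(1.075431e+07) / 0.7253469 = 22.321

22.321


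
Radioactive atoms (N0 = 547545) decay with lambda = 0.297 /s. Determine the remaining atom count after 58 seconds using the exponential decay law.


N = N0 * exp(-lambda * t)
N = 547545 * exp(-0.297 * 58)
N = 0.018083

0.018083


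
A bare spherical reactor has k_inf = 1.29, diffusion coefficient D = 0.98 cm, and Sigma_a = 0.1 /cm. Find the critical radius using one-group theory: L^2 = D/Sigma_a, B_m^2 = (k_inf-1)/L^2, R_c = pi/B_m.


L^2 = D / Sigma_a = 0.98 / 0.1 = 9.800000 cm^2
B_m^2 = (k_inf - 1) / L^2 = (1.29 - 1) / 9.800000 = 0.02959184 /cm^2
For a bare sphere: B_g = pi/R, so R_c = pi / sqrt(B_m^2)
R_c = pi / sqrt(0.02959184) = 18.263 cm

18.263


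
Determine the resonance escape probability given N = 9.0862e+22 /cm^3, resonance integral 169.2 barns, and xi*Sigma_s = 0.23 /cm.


p = exp(-N * I * 1e-24 / (xi*Sigma_s))
p = exp(-9.0862e+22 * 169.2 * 1e-24 / 0.23)
p = 9.3439e-30

9.3439e-30


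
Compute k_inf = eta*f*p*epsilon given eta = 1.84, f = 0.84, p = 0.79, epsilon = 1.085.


k_inf = eta * f * p * epsilon
k_inf = 1.84 * 0.84 * 0.79 * 1.085
k_inf = 1.3248

1.3248


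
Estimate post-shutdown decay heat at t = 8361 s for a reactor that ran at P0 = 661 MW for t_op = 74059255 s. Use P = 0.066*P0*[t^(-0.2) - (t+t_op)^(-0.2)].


P/P0 = 0.066 * [t^(-0.2) - (t + t_op)^(-0.2)]
P/P0 = 0.066 * [8361^(-0.2) - (8361 + 74059255)^(-0.2)]
P/P0 = 0.066 * [0.1642663 - 0.02667315] = 0.009081148
P = 661 * 0.009081148 = 6.0026 MW

6.0026
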